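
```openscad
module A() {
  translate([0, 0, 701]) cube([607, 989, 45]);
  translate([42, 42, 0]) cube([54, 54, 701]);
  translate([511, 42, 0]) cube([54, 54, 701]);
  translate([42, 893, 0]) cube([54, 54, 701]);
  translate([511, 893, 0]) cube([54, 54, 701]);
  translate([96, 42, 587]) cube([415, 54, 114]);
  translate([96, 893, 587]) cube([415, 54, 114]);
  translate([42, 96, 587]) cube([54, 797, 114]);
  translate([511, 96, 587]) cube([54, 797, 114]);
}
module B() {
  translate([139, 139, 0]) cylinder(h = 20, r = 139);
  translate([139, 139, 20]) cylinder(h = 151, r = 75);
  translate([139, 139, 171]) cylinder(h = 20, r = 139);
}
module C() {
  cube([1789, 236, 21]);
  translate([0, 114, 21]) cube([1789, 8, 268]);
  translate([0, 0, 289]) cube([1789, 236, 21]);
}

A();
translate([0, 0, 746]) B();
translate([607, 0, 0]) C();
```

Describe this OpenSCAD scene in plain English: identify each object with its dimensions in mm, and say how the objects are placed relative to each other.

A is a table with a 607×989 mm rectangular top, 45 mm thick, top surface at z = 746 mm, supported by four 54×54 mm square legs, each inset 42 mm from the nearest pair of top edges, running from the floor. Four apron rails, 54 mm thick and 114 mm tall, run between adjacent legs with their top edges flush with the underside of the top and their outer faces flush with the legs' outer faces.

B is a spool: two coaxial disc flanges of radius 139 mm and thickness 20 mm, joined by a core cylinder of radius 75 mm and height 151 mm. The lower flange rests on z = 0 and the three cylinders share a vertical axis.

C is an I-beam lying along x, 1789 mm long. Overall section height 310 mm. Two flanges 236 mm wide (y) and 21 mm thick, one on the floor and one at the top; a web 8 mm thick runs between them, centred on the flange width.

The spool is on top of the table. The I-beam is against the table's +x side, with their −y faces flush.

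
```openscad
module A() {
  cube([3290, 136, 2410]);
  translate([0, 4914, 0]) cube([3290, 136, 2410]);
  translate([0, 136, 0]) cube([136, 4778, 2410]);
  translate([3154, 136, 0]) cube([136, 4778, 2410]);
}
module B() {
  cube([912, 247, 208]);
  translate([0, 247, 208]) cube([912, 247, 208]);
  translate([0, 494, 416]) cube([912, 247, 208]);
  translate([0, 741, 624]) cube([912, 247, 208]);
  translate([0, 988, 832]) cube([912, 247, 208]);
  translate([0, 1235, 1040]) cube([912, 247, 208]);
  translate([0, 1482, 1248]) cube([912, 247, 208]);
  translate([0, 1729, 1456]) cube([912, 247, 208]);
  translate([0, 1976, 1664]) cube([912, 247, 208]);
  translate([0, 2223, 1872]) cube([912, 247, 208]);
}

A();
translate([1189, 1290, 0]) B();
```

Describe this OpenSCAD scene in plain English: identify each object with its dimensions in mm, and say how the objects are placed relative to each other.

A is a box-shaped house frame (walls only): outside footprint 3290×5050 mm, wall height 2410 mm, wall thickness 136 mm. The two y-facing walls run the full x-width; the two x-facing walls fit between the inner faces of the y-facing walls.

B is a run of 10 identical solid stair steps. Each tread is 912×247 mm and each step block is 208 mm high. Step 1 rests on the floor; step k is offset from step 1 by (k−1)×247 mm in y and (k−1)×208 mm in z.

The staircase sits inside the house frame, centred.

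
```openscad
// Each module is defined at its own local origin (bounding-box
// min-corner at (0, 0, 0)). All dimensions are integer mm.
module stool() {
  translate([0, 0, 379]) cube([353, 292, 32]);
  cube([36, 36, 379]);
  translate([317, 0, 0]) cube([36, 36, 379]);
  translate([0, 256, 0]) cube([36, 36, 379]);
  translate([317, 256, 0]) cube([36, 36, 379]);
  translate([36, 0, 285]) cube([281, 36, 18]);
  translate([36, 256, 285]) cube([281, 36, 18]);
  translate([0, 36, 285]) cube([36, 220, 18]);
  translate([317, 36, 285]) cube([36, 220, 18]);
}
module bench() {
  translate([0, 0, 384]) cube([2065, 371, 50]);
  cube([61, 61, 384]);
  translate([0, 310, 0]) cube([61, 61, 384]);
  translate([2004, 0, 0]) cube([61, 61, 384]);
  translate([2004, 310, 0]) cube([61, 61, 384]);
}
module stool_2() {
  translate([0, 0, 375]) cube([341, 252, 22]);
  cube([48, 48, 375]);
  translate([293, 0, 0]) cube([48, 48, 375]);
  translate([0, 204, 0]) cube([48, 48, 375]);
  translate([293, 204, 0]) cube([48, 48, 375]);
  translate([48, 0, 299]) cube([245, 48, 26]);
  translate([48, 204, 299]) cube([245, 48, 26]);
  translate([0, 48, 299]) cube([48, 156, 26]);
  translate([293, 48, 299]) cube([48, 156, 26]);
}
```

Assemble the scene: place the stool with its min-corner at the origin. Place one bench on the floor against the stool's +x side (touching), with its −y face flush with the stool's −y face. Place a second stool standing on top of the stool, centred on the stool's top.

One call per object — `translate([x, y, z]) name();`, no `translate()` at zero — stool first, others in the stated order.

stool();
translate([353, 0, 0]) bench();
translate([6, 20, 411]) stool_2();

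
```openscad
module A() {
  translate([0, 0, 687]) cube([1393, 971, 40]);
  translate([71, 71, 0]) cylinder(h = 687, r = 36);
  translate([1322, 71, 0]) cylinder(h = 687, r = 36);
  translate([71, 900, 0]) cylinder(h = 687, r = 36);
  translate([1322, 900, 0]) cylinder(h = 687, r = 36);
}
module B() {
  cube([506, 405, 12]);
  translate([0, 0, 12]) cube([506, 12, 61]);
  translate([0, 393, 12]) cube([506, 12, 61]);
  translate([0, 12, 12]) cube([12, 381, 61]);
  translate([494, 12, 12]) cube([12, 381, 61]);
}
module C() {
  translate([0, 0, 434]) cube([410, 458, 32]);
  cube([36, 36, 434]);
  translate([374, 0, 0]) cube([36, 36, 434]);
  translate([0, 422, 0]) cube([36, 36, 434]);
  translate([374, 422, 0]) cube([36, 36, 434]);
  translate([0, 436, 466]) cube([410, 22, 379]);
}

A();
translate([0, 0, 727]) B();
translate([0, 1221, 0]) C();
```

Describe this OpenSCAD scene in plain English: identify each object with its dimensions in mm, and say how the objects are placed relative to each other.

A is a table with a 1393×971 mm rectangular top, 40 mm thick, top surface at z = 727 mm, supported by four round legs of 72 mm diameter, each leg's bounding box inset 35 mm from the nearest pair of top edges, running from the floor.

B is an open-topped rectangular box: outside dimensions 506×405×73 mm, with a uniform wall and base thickness of 12 mm. The base is a full 506×405 slab on the floor; four walls sit on top of the base. The front and back walls (the −y and +y sides) span the full width; the two side walls fit between them.

C is a chair. The seat is a 410×458×32 mm slab with its top at z = 466 mm, on four 36×36 mm corner legs (flush with the seat edges, standing on z = 0). A flat backrest 22 mm thick, 379 mm tall, spans the full seat width and rises from the seat top along its +y edge, rear face flush with the rear of the seat.

The open box is on top of the table. The chair is on the floor beside the table on its +y side.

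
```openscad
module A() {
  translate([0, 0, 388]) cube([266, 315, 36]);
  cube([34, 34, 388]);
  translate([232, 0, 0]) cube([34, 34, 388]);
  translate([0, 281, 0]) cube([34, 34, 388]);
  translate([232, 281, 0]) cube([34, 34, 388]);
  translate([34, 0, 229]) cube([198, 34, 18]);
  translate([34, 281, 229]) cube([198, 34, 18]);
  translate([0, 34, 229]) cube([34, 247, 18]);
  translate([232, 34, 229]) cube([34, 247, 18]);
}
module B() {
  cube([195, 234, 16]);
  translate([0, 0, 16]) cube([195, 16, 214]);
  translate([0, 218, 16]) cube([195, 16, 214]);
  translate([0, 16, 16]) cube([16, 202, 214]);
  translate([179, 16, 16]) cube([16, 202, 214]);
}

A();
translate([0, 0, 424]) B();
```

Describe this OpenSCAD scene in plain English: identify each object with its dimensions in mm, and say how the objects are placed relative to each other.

A is a four-legged stool. The seat is 266×315 mm, 36 mm thick, top at z = 424 mm. It stands on four square legs, each 34×34 mm in cross-section, from z = 0 to the seat underside, each flush with a corner of the seat. Four stretchers, 34 mm wide and 18 mm tall, connect adjacent legs with their undersides at z = 229 mm, each running between the inner faces of the legs it joins and aligned with the legs' outer faces on the other axis.

B is an open-topped rectangular box: outside dimensions 195×234×230 mm, with a uniform wall and base thickness of 16 mm. The base is a full 195×234 slab on the floor; four walls sit on top of the base. The front and back walls (the −y and +y sides) span the full width; the two side walls fit between them.

The open box is on top of the stool.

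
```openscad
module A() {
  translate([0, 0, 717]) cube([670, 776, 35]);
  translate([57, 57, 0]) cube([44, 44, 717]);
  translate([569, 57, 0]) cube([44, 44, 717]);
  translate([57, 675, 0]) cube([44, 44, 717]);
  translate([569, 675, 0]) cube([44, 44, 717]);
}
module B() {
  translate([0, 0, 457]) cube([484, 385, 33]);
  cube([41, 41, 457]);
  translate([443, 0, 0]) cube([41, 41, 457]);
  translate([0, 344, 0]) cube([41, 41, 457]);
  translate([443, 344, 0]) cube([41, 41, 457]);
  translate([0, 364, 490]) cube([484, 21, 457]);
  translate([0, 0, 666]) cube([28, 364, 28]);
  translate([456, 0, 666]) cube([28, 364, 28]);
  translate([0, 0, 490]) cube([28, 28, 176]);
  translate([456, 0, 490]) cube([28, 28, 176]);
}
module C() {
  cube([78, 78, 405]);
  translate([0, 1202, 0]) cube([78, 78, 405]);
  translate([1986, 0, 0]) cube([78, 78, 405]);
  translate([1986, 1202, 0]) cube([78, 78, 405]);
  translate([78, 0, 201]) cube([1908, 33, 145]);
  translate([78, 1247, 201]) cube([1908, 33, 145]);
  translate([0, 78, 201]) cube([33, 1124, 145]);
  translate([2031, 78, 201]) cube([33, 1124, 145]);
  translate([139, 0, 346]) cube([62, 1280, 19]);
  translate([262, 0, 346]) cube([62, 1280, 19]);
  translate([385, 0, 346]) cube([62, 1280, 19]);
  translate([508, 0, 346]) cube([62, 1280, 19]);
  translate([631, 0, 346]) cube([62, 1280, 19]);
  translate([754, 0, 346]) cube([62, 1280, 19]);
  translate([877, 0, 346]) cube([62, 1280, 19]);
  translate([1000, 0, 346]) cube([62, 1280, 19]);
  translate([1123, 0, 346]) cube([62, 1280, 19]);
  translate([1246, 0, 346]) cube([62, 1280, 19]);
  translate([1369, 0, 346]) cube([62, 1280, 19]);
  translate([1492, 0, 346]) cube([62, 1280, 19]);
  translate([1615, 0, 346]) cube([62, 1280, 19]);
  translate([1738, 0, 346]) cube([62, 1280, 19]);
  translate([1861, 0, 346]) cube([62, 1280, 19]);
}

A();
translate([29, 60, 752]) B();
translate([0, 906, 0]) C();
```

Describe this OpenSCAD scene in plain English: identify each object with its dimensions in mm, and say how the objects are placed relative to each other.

A is a rectangular dining table. The top is 670×776×35 mm with its upper surface at z = 752 mm. It stands on four 44×44 mm square legs, each inset 57 mm from the nearest pair of top edges, running from the floor to the underside of the top.

B is a chair: 484×385 mm seat, 33 mm thick, top at z = 490 mm, on four 41 mm square corner legs flush with the seat edges. A 21 mm thick backrest slab spans the full seat width, extending 457 mm above the seat top, its back face flush with the seat's +y edge. Two armrests of 28×28 mm section run along each side from the seat's front edge to the front of the backrest, top faces 204 mm above the seat top and outer faces flush with the seat's x-edges; a 28×28 mm post under the front of each armrest stands on the seat at the front corner.

C is a bed frame 2064 mm long (x) by 1280 mm wide (y). Four 78×78 mm corner posts, 405 mm tall, at the corners of the footprint. Four rails of 33 mm thickness and 145 mm height run between adjacent posts with their undersides at z = 201 mm, their outer faces flush with the outside of the frame (the two x-running rails run between the posts' inner faces; the two y-running rails run between the posts' inner faces). 15 slats, each 62 mm wide (x) and 19 mm thick, lie across the top of the two x-running rails, running the full 1280 mm width of the frame in y; the slats are evenly spaced along x between the inner faces of the end posts with equal gaps (rounded down to the nearest mm) at the −x end and between each pair — any rounding remainder accumulates at the +x end.

The chair is on top of the table. The bed frame is on the floor beside the table on its +y side.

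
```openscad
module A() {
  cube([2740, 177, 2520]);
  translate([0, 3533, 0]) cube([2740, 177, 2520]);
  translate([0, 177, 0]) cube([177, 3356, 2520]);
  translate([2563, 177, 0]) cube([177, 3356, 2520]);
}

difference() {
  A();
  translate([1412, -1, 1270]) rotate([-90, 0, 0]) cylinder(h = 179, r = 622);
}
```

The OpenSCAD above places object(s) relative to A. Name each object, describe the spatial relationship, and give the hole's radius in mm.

The subtracted cylinder has r = 622 mm.

A is a house frame. The house frame has a circular hole through its front wall. The hole's radius is 622 mm.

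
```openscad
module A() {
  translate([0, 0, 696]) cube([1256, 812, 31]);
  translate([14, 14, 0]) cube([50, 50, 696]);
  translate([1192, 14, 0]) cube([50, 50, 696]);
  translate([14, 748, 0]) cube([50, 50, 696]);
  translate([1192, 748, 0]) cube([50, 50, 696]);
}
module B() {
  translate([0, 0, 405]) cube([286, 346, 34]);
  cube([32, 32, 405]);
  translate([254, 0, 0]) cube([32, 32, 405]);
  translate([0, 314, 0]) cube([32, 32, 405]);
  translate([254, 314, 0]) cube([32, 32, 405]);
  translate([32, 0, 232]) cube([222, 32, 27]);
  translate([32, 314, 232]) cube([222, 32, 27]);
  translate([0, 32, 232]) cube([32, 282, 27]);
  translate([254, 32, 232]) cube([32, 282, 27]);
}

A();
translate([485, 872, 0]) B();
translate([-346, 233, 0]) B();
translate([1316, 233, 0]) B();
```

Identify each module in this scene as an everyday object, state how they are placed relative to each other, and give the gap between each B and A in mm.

Each stool's nearest face is 60 mm from the table's bounding box.

A is a table. B is a stool. Three stools sit around the table at the +y, −x, +x sides. The gap between each stool and the table is 60 mm.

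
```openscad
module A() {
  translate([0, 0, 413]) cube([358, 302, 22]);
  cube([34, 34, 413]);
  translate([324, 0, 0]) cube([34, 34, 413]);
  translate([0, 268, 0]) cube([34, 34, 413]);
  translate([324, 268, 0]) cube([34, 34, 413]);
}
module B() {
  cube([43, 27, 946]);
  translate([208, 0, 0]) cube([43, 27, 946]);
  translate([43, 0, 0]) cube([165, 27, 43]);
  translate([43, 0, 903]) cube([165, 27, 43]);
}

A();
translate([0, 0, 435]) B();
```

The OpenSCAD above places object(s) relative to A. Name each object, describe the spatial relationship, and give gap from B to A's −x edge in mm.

A is a stool. B is a picture frame. The picture frame is on top of the stool. The gap from the picture frame to the stool's −x edge is 0 mm.

The picture frame's min-x is at 0; the stool's min-x is 0; gap = 0 mm.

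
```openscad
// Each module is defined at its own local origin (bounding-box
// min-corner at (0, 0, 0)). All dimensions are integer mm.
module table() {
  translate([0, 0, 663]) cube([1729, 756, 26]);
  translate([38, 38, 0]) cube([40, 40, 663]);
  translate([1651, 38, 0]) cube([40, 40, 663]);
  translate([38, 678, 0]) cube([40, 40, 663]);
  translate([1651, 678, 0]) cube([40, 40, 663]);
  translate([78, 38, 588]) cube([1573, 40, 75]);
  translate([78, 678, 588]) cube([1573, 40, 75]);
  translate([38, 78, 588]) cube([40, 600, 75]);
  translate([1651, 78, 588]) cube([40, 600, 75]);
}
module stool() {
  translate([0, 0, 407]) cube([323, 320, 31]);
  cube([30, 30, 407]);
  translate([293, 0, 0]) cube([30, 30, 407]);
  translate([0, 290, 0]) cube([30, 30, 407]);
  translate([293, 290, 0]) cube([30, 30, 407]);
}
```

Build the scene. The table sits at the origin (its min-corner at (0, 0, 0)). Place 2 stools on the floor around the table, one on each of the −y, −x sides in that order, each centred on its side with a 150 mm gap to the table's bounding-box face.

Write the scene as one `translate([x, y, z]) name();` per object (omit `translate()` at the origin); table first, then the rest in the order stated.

table();
translate([703, -470, 0]) stool();
translate([-473, 218, 0]) stool();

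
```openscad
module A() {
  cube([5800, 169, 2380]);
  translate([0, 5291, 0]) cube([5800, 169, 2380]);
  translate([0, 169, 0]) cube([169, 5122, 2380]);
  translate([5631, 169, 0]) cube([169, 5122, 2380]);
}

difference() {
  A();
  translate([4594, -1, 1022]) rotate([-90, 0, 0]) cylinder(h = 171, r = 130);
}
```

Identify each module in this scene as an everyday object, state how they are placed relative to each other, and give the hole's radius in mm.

A is a house frame. The house frame has a circular hole through its front wall. The hole's radius is 130 mm.

The subtracted cylinder has r = 130 mm.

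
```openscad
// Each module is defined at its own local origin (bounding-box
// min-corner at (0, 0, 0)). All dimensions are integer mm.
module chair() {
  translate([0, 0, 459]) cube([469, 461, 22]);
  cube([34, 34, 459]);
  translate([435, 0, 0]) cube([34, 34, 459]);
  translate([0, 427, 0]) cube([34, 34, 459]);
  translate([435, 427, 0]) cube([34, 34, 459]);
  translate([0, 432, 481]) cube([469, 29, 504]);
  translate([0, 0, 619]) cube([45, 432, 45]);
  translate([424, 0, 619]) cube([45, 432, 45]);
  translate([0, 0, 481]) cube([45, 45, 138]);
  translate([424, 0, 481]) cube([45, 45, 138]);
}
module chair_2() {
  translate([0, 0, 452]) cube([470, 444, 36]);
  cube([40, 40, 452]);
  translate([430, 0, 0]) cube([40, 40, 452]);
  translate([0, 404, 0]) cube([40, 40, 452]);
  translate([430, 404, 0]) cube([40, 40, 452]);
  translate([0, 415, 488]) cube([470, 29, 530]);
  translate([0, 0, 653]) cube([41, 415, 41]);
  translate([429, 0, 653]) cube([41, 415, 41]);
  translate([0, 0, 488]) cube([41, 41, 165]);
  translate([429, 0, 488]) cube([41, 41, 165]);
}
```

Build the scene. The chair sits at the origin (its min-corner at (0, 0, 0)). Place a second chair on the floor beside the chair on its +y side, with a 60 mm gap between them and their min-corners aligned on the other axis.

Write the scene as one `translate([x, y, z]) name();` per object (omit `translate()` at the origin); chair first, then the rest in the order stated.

chair();
translate([0, 521, 0]) chair_2();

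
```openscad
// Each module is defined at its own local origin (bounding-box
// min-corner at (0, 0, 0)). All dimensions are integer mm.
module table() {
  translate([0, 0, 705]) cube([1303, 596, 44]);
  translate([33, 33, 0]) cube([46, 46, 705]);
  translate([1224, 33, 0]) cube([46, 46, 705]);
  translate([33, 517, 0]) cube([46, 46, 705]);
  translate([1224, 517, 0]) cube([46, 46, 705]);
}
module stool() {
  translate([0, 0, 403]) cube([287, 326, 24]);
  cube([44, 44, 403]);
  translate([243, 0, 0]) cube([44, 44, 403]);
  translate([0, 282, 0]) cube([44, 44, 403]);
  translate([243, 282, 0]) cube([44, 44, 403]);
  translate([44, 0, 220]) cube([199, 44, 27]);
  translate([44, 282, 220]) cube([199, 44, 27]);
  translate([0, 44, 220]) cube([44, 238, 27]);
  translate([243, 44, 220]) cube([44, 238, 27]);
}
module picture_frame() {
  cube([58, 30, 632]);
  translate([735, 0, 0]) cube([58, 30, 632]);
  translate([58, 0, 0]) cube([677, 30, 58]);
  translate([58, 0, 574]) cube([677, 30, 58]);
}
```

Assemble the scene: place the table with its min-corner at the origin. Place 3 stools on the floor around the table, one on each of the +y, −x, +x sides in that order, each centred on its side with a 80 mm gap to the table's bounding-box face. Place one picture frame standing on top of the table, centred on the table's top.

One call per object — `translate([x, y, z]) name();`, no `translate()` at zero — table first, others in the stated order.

table();
translate([508, 676, 0]) stool();
translate([-367, 135, 0]) stool();
translate([1383, 135, 0]) stool();
translate([255, 283, 749]) picture_frame();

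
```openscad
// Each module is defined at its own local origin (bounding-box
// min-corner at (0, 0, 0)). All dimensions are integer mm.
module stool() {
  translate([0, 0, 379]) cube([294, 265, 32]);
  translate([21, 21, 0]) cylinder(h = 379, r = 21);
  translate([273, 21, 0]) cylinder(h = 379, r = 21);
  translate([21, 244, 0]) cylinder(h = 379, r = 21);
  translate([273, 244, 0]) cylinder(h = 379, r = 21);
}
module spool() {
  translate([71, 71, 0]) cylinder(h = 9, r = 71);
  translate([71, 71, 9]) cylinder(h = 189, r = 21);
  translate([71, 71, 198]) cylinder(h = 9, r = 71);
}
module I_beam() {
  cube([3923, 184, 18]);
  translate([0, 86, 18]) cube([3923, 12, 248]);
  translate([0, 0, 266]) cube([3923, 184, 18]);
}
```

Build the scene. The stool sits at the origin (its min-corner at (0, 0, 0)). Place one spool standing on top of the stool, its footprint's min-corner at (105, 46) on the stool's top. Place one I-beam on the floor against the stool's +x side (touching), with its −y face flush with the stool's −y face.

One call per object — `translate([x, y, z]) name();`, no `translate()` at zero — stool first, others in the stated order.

stool();
translate([105, 46, 411]) spool();
translate([294, 0, 0]) I_beam();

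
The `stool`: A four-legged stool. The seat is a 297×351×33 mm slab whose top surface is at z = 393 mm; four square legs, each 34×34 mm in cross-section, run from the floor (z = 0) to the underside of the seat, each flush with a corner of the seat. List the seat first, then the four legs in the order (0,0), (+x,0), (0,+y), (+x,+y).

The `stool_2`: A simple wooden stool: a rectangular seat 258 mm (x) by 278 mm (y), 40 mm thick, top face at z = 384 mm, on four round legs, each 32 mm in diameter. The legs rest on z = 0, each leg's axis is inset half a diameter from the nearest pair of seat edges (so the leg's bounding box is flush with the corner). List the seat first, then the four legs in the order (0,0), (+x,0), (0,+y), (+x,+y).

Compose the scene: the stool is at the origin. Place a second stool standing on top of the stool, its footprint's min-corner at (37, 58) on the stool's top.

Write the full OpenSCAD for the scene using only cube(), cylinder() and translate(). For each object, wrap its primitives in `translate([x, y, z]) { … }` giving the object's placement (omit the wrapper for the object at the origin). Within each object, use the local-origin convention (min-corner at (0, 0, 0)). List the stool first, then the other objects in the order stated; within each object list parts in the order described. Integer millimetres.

translate([0, 0, 360]) cube([297, 351, 33]);
cube([34, 34, 360]);
translate([263, 0, 0]) cube([34, 34, 360]);
translate([0, 317, 0]) cube([34, 34, 360]);
translate([263, 317, 0]) cube([34, 34, 360]);
translate([37, 58, 393]) {
  translate([0, 0, 344]) cube([258, 278, 40]);
  translate([16, 16, 0]) cylinder(h = 344, r = 16);
  translate([242, 16, 0]) cylinder(h = 344, r = 16);
  translate([16, 262, 0]) cylinder(h = 344, r = 16);
  translate([242, 262, 0]) cylinder(h = 344, r = 16);
}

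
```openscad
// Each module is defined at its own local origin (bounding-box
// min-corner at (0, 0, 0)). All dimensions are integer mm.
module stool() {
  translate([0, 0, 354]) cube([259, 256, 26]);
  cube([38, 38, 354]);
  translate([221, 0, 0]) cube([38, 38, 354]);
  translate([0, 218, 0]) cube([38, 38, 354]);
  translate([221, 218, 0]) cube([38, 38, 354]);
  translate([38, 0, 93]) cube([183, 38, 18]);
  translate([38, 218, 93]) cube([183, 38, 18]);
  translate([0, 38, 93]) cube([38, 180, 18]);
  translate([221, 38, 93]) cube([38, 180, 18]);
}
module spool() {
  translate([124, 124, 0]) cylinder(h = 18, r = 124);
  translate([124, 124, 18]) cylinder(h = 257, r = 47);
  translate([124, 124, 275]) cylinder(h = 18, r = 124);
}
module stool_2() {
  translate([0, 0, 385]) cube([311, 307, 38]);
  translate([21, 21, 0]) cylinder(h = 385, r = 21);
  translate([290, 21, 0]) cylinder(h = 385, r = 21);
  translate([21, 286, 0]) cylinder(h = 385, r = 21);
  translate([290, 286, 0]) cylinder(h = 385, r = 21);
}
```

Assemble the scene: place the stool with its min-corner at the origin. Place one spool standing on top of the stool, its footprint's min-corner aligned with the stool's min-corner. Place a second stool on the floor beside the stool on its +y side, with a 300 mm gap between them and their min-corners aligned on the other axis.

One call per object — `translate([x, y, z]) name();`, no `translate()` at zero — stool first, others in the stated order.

stool();
translate([0, 0, 380]) spool();
translate([0, 556, 0]) stool_2();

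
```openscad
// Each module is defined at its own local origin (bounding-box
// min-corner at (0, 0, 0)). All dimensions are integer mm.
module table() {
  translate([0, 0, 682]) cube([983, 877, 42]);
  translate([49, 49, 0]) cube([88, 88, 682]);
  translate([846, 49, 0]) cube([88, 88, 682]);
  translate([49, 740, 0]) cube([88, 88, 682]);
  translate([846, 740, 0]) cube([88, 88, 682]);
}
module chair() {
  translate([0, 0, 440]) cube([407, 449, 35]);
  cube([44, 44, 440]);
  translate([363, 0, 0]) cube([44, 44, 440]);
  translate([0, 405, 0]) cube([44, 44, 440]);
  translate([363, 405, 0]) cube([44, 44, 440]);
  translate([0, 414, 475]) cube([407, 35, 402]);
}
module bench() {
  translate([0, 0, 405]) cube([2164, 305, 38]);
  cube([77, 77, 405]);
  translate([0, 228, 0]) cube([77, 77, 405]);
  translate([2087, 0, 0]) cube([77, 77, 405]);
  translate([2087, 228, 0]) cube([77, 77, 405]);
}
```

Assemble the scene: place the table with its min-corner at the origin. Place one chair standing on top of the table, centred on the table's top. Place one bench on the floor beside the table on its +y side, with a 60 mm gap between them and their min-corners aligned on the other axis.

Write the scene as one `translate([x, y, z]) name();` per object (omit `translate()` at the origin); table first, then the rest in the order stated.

table();
translate([288, 214, 724]) chair();
translate([0, 937, 0]) bench();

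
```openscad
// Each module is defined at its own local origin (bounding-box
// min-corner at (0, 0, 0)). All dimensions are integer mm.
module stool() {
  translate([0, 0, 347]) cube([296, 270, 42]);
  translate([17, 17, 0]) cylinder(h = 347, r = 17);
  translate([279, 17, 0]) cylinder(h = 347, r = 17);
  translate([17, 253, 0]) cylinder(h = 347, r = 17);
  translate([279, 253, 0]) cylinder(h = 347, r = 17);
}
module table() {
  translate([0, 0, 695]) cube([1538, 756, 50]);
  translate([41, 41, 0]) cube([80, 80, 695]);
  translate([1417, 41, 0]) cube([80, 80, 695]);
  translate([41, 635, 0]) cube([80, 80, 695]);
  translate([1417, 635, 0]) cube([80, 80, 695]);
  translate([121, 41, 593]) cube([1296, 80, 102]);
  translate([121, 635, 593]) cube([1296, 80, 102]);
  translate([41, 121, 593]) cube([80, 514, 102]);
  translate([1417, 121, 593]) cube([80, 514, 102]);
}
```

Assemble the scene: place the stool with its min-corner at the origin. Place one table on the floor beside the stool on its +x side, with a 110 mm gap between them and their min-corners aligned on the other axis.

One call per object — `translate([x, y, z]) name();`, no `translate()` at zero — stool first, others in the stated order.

stool();
translate([406, 0, 0]) table();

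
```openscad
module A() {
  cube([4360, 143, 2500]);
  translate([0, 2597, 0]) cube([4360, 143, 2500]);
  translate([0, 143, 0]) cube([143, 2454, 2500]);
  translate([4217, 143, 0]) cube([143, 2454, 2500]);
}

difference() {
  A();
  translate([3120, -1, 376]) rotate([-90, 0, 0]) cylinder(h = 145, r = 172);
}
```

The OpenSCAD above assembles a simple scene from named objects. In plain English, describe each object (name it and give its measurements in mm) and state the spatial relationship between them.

A is the wall frame of a small rectangular building: four walls, each 2500 mm tall and 143 mm thick, enclosing a footprint 4360 mm (x) by 2740 mm (y) outside-to-outside, with no floor or roof. The front and back walls (the −y and +y sides) span the full width; the two side walls fit between them.

The house frame has a circular hole of radius 172 mm through its front wall, centred at (x = 3120, z = 376).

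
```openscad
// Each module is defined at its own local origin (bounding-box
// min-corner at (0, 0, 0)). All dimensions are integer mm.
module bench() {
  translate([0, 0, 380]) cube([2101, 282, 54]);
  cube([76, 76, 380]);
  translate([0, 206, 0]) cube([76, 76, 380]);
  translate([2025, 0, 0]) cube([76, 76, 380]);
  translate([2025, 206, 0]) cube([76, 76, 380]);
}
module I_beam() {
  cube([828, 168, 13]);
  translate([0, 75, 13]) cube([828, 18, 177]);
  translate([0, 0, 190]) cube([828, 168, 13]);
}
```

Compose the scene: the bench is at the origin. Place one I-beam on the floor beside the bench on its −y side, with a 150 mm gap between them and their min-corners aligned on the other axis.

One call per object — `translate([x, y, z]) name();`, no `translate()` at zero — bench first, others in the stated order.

bench();
translate([0, -318, 0]) I_beam();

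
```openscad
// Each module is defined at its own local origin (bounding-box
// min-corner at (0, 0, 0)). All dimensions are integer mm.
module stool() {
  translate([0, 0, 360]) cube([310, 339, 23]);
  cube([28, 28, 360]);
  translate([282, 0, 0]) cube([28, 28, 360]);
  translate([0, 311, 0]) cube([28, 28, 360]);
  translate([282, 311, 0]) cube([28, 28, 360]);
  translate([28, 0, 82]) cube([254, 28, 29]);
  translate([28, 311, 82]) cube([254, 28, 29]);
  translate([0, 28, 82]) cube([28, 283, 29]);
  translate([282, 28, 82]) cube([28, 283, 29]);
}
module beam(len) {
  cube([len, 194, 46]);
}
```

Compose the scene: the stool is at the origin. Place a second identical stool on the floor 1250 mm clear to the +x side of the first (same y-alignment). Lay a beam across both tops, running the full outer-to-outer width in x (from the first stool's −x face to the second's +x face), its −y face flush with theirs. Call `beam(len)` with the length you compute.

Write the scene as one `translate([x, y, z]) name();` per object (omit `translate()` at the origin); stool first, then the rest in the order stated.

stool();
translate([1560, 0, 0]) stool();
translate([0, 0, 383]) beam(1870);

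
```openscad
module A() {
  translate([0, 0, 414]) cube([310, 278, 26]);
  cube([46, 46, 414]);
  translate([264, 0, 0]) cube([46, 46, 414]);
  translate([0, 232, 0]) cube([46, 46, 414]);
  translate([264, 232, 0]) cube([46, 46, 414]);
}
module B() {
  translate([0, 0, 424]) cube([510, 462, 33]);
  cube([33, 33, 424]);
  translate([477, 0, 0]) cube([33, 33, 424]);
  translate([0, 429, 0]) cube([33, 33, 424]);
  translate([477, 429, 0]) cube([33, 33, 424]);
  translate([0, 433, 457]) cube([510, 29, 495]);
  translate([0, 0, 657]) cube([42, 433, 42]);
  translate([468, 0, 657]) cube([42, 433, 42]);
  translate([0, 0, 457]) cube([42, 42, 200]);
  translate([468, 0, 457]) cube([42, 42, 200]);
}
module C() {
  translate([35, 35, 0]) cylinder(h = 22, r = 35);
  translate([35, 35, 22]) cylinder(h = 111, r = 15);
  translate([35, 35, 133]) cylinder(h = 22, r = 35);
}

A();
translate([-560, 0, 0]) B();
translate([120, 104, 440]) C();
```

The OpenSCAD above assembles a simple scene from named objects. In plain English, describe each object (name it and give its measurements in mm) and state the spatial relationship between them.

A is a simple wooden stool: a rectangular seat 310 mm (x) by 278 mm (y), 26 mm thick, top face at z = 440 mm, on four square legs, each 46×46 mm in cross-section. The legs rest on z = 0, each flush with a corner of the seat.

B is a chair. The seat is a 510×462×33 mm slab with its top at z = 457 mm, on four 33×33 mm corner legs (flush with the seat edges, standing on z = 0). A flat backrest 29 mm thick, 495 mm tall, spans the full seat width and rises from the seat top along its +y edge, rear face flush with the rear of the seat. Two armrests of 42×42 mm section run along each side from the seat's front edge to the front of the backrest, top faces 242 mm above the seat top and outer faces flush with the seat's x-edges; a 42×42 mm post under the front of each armrest stands on the seat at the front corner.

C is a spool: two coaxial disc flanges of radius 35 mm and thickness 22 mm, joined by a core cylinder of radius 15 mm and height 111 mm. The lower flange rests on z = 0 and the three cylinders share a vertical axis.

The chair is on the floor beside the stool on its −x side. The spool is on top of the stool, centred.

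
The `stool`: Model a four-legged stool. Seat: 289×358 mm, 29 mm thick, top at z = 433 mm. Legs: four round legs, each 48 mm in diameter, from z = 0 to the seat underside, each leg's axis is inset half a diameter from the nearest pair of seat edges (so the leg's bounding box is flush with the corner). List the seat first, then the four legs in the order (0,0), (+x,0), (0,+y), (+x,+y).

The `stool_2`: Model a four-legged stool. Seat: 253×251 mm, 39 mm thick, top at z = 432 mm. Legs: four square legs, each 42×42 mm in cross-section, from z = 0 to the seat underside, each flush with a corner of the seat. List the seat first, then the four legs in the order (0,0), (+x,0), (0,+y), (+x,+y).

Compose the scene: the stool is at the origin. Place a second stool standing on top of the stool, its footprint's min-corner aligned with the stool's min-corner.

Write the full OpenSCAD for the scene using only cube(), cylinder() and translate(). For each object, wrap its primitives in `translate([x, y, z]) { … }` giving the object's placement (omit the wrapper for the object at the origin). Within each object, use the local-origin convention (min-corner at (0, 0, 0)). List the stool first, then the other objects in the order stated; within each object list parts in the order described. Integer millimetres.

translate([0, 0, 404]) cube([289, 358, 29]);
translate([24, 24, 0]) cylinder(h = 404, r = 24);
translate([265, 24, 0]) cylinder(h = 404, r = 24);
translate([24, 334, 0]) cylinder(h = 404, r = 24);
translate([265, 334, 0]) cylinder(h = 404, r = 24);
translate([0, 0, 433]) {
  translate([0, 0, 393]) cube([253, 251, 39]);
  cube([42, 42, 393]);
  translate([211, 0, 0]) cube([42, 42, 393]);
  translate([0, 209, 0]) cube([42, 42, 393]);
  translate([211, 209, 0]) cube([42, 42, 393]);
}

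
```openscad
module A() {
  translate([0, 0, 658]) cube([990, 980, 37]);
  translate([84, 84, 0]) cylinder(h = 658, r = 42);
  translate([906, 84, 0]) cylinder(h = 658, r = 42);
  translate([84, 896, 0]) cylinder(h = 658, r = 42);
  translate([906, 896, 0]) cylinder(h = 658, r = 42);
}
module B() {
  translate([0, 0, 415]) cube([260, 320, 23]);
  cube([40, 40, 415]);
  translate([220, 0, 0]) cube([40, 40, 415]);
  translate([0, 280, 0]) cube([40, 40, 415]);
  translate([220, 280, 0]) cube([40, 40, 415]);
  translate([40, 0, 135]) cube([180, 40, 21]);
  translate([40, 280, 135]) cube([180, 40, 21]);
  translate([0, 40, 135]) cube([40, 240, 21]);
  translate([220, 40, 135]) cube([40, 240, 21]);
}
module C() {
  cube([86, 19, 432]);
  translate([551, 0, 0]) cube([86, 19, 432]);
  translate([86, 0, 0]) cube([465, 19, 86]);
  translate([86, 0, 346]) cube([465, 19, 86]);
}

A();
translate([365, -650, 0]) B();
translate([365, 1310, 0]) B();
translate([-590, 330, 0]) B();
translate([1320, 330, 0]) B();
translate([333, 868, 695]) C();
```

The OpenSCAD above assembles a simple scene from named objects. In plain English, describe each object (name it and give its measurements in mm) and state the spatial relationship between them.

A is a table: top 990 mm (x) × 980 mm (y), 37 mm thick, upper face at z = 695 mm, on four round legs of 84 mm diameter, each leg's bounding box inset 42 mm from the nearest pair of top edges, running from z = 0 to the bottom of the top.

B is a four-legged stool. The seat is 260×320 mm, 23 mm thick, top at z = 438 mm. It stands on four square legs, each 40×40 mm in cross-section, from z = 0 to the seat underside, each flush with a corner of the seat. Four stretchers, 40 mm wide and 21 mm tall, connect adjacent legs with their undersides at z = 135 mm, each running between the inner faces of the legs it joins and aligned with the legs' outer faces on the other axis.

C is a picture frame with a 465×260 mm rectangular opening (x by z) and a uniform 86 mm border on every side. Frame depth is 19 mm along y. It is built from two vertical stiles running the full outside height and two horizontal rails spanning the gap between the stiles.

Four stools sit around the table at the −y, +y, −x, +x sides. The picture frame is on top of the table.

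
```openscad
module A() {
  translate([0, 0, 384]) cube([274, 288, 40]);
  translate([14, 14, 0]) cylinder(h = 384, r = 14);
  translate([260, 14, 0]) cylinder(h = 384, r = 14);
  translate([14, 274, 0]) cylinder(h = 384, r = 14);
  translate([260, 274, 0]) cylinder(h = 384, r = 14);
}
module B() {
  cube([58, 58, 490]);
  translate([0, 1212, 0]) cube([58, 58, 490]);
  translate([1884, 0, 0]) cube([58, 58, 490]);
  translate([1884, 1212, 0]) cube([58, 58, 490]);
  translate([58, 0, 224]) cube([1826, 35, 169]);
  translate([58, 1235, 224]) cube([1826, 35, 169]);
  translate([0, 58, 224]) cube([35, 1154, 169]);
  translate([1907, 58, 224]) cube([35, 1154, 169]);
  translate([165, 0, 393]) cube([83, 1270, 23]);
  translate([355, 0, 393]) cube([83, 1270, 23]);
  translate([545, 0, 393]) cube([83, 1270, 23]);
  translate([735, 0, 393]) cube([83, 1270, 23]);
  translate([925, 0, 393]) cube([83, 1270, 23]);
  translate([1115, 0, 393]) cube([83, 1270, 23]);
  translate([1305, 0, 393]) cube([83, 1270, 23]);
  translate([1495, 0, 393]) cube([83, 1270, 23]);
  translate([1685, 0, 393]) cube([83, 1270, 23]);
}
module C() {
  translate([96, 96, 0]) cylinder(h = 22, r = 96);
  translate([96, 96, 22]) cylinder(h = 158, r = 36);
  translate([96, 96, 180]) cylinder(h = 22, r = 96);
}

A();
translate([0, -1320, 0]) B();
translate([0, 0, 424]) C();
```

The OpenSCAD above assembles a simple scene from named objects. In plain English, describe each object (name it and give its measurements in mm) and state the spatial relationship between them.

A is a four-legged stool. The seat is 274×288 mm, 40 mm thick, top at z = 424 mm. It stands on four round legs, each 28 mm in diameter, from z = 0 to the seat underside, each leg's axis is inset half a diameter from the nearest pair of seat edges (so the leg's bounding box is flush with the corner).

B is a bed frame 1942 mm long (x) by 1270 mm wide (y). Four 58×58 mm corner posts, 490 mm tall, at the corners of the footprint. Four rails of 35 mm thickness and 169 mm height run between adjacent posts with their undersides at z = 224 mm, their outer faces flush with the outside of the frame (the two x-running rails run between the posts' inner faces; the two y-running rails run between the posts' inner faces). 9 slats, each 83 mm wide (x) and 23 mm thick, lie across the top of the two x-running rails, running the full 1270 mm width of the frame in y; the slats are evenly spaced along x between the inner faces of the end posts with equal gaps (rounded down to the nearest mm) at the −x end and between each pair — any rounding remainder accumulates at the +x end.

C is a spool: two coaxial disc flanges of radius 96 mm and thickness 22 mm, joined by a core cylinder of radius 36 mm and height 158 mm. The lower flange rests on z = 0 and the three cylinders share a vertical axis.

The bed frame is on the floor beside the stool on its −y side. The spool is on top of the stool.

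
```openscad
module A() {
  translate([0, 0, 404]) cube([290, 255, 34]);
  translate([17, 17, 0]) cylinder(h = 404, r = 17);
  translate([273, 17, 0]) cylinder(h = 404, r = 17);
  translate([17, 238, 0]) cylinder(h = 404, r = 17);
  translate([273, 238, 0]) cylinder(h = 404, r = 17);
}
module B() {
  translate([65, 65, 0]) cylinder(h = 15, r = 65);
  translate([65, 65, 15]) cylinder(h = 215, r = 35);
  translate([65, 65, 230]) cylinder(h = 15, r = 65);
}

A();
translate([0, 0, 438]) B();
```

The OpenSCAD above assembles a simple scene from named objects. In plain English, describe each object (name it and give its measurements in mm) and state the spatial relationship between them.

A is a four-legged stool. The seat is a 290×255×34 mm slab whose top surface is at z = 438 mm; four round legs, each 34 mm in diameter, run from the floor (z = 0) to the underside of the seat, each leg's axis is inset half a diameter from the nearest pair of seat edges (so the leg's bounding box is flush with the corner).

B is a spool: two coaxial disc flanges of radius 65 mm and thickness 15 mm, joined by a core cylinder of radius 35 mm and height 215 mm. The lower flange rests on z = 0 and the three cylinders share a vertical axis.

The spool is on top of the stool.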